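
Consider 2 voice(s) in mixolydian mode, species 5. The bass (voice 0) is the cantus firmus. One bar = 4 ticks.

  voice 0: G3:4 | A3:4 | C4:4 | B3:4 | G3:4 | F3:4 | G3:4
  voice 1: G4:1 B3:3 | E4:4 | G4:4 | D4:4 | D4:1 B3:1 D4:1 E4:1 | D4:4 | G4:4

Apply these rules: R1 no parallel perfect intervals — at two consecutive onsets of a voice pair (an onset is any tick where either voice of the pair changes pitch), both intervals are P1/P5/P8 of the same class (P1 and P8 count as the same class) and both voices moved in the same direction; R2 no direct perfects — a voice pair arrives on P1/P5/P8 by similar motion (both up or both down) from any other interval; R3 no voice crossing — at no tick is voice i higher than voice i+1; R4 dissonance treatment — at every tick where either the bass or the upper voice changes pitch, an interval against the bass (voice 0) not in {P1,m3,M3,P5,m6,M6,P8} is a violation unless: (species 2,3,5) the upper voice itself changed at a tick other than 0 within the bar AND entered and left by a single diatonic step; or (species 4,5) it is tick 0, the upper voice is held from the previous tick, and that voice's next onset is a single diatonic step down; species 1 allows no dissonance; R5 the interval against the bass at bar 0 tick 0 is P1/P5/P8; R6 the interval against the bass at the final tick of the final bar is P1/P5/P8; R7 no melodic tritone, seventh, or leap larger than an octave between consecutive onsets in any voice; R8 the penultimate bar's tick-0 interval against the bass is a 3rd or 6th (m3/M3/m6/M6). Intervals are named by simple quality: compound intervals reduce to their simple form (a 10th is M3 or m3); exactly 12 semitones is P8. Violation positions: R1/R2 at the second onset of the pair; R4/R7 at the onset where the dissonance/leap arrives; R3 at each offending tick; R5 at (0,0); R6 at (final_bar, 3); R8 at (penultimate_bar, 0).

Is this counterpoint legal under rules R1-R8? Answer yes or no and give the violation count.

bar 0: v0=G3 v1=G4 (P8)
bar 1: v0=A3 v1=E4 (P5)
bar 2: v0=C4 v1=G4 (P5)
bar 3: v0=B3 v1=D4 (m3)
bar 4: v0=G3 v1=D4 (P5)
bar 5: v0=F3 v1=D4 (M6)
bar 6: v0=G3 v1=G4 (P8)
  R2 @ bar1.0: G3/B3 M3 -> A3/E4 P5 similar
  R1 @ bar2.0: A3/E4 P5 -> C4/G4 P5 similar
  R2 @ bar6.0: F3/D4 M6 -> G3/G4 P8 similar

No (3 violations)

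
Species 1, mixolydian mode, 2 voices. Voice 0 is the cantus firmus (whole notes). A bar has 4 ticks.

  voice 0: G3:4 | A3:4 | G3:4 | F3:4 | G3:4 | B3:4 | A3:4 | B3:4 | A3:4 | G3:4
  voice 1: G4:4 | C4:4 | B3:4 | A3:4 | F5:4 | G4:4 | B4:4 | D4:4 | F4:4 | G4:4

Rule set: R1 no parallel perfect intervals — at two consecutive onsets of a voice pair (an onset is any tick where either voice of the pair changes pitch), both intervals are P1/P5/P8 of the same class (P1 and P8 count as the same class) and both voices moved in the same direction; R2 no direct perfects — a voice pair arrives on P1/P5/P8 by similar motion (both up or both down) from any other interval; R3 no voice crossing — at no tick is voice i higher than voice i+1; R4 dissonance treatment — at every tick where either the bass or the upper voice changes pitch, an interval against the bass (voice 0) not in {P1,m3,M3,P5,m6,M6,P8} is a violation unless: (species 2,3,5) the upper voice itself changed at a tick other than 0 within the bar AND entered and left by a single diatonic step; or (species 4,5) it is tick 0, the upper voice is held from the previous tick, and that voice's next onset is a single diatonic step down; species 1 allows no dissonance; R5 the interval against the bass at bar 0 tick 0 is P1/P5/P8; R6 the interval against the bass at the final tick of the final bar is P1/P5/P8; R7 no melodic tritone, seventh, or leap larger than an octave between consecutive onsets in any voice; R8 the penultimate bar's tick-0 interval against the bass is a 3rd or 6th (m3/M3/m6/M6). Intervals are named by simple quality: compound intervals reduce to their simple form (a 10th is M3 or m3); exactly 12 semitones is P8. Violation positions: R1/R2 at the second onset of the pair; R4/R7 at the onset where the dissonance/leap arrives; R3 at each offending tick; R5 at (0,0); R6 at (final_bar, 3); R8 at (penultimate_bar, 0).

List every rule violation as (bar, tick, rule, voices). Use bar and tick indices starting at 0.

(4, 0, R4, (0, 1))
(4, 0, R7, (1,))
(5, 0, R7, (1,))
(6, 0, R4, (0, 1))

bar 0: v0=G3 v1=G4 downbeat P8
bar 1: v0=A3 v1=C4 downbeat m3
bar 2: v0=G3 v1=B3 downbeat M3
bar 3: v0=F3 v1=A3 downbeat M3
bar 4: v0=G3 v1=F5 downbeat m7
bar 5: v0=B3 v1=G4 downbeat m6
bar 6: v0=A3 v1=B4 downbeat M2
bar 7: v0=B3 v1=D4 downbeat m3
bar 8: v0=A3 v1=F4 downbeat m6
bar 9: v0=G3 v1=G4 downbeat P8
  -> R4 @ bar 4 tick 0 v(0, 1): G3/F5 m7 untreated
  -> R7 @ bar 4 tick 0 v(1,): A3->F5 leap 20st
  -> R7 @ bar 5 tick 0 v(1,): F5->G4 leap 10st
  -> R4 @ bar 6 tick 0 v(0, 1): A3/B4 M2 untreated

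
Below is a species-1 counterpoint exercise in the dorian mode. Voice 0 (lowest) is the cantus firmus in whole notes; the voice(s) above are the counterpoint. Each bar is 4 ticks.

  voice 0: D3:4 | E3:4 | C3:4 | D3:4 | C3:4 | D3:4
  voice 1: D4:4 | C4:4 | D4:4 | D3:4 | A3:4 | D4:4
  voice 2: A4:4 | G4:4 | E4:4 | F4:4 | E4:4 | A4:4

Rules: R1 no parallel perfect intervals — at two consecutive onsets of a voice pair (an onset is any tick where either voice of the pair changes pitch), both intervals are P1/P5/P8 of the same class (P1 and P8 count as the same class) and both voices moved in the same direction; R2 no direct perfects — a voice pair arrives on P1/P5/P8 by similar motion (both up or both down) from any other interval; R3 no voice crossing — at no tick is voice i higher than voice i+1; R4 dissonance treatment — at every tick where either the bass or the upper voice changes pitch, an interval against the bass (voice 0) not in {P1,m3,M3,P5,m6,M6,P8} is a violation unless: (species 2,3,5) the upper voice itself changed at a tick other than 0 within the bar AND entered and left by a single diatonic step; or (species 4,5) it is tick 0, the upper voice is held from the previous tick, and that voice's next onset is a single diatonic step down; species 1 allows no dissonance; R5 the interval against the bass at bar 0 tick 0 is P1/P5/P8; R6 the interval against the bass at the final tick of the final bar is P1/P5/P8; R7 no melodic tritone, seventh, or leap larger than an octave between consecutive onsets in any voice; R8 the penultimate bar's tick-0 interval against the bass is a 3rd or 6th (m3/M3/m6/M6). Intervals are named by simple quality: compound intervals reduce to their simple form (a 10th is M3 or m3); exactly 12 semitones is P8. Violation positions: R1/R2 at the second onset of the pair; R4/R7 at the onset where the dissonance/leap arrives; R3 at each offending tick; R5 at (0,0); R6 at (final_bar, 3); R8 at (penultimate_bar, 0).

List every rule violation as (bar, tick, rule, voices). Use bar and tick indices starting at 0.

(1, 0, R1, (1, 2))
(2, 0, R4, (0, 1))
(5, 0, R1, (1, 2))
(5, 0, R2, (0, 1))
(5, 0, R2, (0, 2))

bar 0: v0=D3 v1=D4 v2=A4 downbeat P5
bar 1: v0=E3 v1=C4 v2=G4 downbeat m3
bar 2: v0=C3 v1=D4 v2=E4 downbeat M3
bar 3: v0=D3 v1=D3 v2=F4 downbeat m3
bar 4: v0=C3 v1=A3 v2=E4 downbeat M3
bar 5: v0=D3 v1=D4 v2=A4 downbeat P5
  -> R1 @ bar 1 tick 0 v(1, 2): D4/A4 P5 -> C4/G4 P5 similar
  -> R4 @ bar 2 tick 0 v(0, 1): C3/D4 M2 untreated
  -> R1 @ bar 5 tick 0 v(1, 2): A3/E4 P5 -> D4/A4 P5 similar
  -> R2 @ bar 5 tick 0 v(0, 1): C3/A3 M6 -> D3/D4 P8 similar
  -> R2 @ bar 5 tick 0 v(0, 2): C3/E4 M3 -> D3/A4 P5 similar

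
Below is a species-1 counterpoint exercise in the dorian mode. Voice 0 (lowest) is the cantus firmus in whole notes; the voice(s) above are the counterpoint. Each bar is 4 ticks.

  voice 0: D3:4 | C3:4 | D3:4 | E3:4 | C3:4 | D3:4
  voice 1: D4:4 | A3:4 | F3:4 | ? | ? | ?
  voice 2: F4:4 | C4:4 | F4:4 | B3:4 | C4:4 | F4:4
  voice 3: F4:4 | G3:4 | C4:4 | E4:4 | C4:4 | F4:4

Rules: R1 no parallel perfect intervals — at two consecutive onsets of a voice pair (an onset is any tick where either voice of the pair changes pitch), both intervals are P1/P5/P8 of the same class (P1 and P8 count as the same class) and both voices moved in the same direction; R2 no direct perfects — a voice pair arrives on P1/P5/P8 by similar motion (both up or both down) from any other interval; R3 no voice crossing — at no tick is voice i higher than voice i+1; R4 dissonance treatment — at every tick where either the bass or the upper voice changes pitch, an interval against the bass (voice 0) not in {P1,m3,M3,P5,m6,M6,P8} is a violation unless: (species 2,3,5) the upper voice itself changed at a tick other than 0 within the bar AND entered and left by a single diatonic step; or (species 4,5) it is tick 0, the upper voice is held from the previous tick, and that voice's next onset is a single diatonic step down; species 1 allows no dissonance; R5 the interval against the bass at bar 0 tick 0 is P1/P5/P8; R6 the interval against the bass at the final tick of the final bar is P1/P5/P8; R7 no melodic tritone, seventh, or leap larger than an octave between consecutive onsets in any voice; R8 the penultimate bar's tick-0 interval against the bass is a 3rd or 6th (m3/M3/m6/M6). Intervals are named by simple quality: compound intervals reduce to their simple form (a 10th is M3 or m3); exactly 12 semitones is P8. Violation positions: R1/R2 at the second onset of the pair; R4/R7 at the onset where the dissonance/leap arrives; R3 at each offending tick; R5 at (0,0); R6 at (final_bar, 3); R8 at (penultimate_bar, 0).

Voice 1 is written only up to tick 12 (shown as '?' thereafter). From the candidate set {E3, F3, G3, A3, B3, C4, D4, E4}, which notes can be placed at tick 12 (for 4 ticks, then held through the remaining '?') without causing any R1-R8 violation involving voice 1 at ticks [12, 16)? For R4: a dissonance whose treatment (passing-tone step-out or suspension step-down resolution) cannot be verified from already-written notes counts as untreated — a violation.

{G3}

E3: violates R2
F3: violates R4
G3: legal
A3: violates R1,R4
B3: violates R2,R7
C4: violates R3
D4: violates R3,R4
E4: violates R2,R3,R7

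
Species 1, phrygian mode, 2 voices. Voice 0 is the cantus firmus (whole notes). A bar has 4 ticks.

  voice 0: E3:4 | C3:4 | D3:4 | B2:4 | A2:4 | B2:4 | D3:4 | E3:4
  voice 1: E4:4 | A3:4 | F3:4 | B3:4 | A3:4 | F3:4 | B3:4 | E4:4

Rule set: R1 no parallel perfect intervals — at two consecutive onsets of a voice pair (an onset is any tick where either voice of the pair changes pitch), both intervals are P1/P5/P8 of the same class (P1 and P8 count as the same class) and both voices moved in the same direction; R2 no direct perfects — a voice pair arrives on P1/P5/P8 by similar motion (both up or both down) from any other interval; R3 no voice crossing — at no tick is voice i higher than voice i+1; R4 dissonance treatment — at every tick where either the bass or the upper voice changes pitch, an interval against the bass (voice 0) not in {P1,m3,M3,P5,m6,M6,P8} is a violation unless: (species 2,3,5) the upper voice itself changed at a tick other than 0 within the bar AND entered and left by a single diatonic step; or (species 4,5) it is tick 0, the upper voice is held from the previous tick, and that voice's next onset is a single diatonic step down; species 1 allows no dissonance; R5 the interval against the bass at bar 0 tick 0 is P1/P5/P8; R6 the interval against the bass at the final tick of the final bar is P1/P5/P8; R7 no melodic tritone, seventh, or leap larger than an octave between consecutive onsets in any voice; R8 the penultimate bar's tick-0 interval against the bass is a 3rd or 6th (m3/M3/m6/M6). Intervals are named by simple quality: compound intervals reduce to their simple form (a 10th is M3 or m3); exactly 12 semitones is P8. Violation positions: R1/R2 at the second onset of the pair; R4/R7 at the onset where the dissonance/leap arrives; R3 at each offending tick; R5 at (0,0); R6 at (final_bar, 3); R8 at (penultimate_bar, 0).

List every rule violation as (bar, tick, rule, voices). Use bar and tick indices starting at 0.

(3, 0, R7, (1,))
(4, 0, R1, (0, 1))
(5, 0, R4, (0, 1))
(6, 0, R7, (1,))
(7, 0, R2, (0, 1))

bar 0: v0=E3 v1=E4 downbeat P8
bar 1: v0=C3 v1=A3 downbeat M6
bar 2: v0=D3 v1=F3 downbeat m3
bar 3: v0=B2 v1=B3 downbeat P8
bar 4: v0=A2 v1=A3 downbeat P8
bar 5: v0=B2 v1=F3 downbeat TT
bar 6: v0=D3 v1=B3 downbeat M6
bar 7: v0=E3 v1=E4 downbeat P8
  -> R7 @ bar 3 tick 0 v(1,): F3->B3 leap 6st
  -> R1 @ bar 4 tick 0 v(0, 1): B2/B3 P8 -> A2/A3 P8 similar
  -> R4 @ bar 5 tick 0 v(0, 1): B2/F3 TT untreated
  -> R7 @ bar 6 tick 0 v(1,): F3->B3 leap 6st
  -> R2 @ bar 7 tick 0 v(0, 1): D3/B3 M6 -> E3/E4 P8 similar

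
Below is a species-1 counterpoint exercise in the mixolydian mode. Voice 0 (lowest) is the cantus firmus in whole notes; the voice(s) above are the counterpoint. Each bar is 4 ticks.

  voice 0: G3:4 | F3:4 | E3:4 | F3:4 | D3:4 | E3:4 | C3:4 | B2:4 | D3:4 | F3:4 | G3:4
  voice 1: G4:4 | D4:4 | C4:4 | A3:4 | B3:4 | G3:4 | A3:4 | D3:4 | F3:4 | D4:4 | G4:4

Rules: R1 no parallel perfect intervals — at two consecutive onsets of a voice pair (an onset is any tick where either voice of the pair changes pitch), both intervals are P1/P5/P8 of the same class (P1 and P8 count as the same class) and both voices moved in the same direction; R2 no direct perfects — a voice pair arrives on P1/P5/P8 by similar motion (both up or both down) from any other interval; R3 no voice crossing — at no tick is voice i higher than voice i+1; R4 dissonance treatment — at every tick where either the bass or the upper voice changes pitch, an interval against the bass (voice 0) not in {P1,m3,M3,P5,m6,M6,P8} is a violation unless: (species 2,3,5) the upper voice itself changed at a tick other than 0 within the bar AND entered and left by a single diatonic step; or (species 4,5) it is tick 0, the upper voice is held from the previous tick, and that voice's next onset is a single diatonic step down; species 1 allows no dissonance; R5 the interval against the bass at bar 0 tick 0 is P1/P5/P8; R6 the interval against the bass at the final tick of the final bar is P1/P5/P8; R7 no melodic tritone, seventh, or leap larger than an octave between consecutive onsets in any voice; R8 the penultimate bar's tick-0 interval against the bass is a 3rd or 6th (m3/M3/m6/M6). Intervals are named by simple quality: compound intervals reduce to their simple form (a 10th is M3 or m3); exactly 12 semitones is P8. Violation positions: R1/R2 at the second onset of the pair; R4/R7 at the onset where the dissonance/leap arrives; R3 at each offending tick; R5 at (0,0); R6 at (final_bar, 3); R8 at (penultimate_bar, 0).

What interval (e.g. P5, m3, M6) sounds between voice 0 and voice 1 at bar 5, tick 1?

m3

voice 0=E3 voice 1=G3 -> m3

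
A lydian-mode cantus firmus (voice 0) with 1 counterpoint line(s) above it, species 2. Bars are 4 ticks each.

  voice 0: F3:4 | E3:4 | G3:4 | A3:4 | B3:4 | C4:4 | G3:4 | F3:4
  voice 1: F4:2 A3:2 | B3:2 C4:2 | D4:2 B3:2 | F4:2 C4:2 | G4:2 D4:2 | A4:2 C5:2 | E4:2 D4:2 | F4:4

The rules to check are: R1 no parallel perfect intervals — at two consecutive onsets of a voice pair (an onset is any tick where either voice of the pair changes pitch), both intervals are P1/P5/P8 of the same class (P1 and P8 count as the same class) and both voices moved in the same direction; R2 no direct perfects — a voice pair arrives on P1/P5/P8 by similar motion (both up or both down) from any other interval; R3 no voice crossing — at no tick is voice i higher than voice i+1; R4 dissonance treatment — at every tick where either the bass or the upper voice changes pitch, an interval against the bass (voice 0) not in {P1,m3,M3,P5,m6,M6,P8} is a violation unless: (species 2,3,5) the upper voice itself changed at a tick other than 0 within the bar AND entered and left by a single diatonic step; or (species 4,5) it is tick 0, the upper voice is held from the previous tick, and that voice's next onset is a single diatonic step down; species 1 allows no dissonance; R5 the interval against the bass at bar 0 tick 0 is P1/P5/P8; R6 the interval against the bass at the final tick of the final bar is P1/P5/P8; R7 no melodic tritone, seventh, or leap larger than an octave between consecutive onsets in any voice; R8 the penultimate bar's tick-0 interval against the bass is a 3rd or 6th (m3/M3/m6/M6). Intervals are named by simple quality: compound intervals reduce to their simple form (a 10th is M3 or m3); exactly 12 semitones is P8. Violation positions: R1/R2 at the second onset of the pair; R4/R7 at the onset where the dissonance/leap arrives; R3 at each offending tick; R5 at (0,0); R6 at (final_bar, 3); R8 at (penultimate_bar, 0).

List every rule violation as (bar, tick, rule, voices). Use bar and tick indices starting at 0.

bar 0: v0=F3 v1=F4 downbeat P8
bar 1: v0=E3 v1=B3 downbeat P5
bar 2: v0=G3 v1=D4 downbeat P5
bar 3: v0=A3 v1=F4 downbeat m6
bar 4: v0=B3 v1=G4 downbeat m6
bar 5: v0=C4 v1=A4 downbeat M6
bar 6: v0=G3 v1=E4 downbeat M6
bar 7: v0=F3 v1=F4 downbeat P8
  -> R2 @ bar 2 tick 0 v(0, 1): E3/C4 m6 -> G3/D4 P5 similar
  -> R7 @ bar 3 tick 0 v(1,): B3->F4 leap 6st

(2, 0, R2, (0, 1))
(3, 0, R7, (1,))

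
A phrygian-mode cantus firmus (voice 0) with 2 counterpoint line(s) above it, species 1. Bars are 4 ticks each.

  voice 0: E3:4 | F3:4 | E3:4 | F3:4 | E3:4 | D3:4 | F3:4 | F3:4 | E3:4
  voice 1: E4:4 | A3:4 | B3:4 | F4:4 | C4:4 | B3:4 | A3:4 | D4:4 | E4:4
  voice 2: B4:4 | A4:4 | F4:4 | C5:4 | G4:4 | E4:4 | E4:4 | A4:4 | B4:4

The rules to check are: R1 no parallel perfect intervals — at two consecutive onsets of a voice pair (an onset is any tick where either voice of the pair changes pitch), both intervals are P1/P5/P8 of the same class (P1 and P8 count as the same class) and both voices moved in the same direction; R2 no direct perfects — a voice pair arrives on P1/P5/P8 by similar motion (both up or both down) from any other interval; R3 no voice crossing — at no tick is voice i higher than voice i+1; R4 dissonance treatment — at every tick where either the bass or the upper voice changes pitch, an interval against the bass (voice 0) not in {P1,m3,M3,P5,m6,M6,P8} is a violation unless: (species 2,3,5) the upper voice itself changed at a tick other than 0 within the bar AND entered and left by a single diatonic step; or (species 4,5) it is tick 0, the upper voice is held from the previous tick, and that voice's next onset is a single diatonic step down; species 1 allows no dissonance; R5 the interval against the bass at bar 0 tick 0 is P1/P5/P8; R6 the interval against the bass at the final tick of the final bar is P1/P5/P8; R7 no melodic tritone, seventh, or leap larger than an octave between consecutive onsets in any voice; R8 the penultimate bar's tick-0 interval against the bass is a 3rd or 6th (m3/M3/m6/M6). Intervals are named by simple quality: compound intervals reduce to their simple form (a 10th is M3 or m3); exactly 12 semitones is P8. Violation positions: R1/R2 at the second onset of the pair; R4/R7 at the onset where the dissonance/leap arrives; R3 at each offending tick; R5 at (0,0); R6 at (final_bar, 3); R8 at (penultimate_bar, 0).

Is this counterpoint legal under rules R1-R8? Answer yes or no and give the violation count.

No (11 violations)

bar 0: v0=E3 v1=E4 v2=B4 (P5)
bar 1: v0=F3 v1=A3 v2=A4 (M3)
bar 2: v0=E3 v1=B3 v2=F4 (m2)
bar 3: v0=F3 v1=F4 v2=C5 (P5)
bar 4: v0=E3 v1=C4 v2=G4 (m3)
bar 5: v0=D3 v1=B3 v2=E4 (M2)
bar 6: v0=F3 v1=A3 v2=E4 (M7)
bar 7: v0=F3 v1=D4 v2=A4 (M3)
bar 8: v0=E3 v1=E4 v2=B4 (P5)
  R2 @ bar1.0: E4/B4 P5 -> A3/A4 P8 similar
  R4 @ bar2.0: E3/F4 m2 untreated
  R2 @ bar3.0: E3/B3 P5 -> F3/F4 P8 similar
  R2 @ bar3.0: E3/F4 m2 -> F3/C5 P5 similar
  R2 @ bar3.0: B3/F4 TT -> F4/C5 P5 similar
  R7 @ bar3.0: B3->F4 leap 6st
  R1 @ bar4.0: F4/C5 P5 -> C4/G4 P5 similar
  R4 @ bar5.0: D3/E4 M2 untreated
  R4 @ bar6.0: F3/E4 M7 untreated
  R1 @ bar7.0: A3/E4 P5 -> D4/A4 P5 similar
  R1 @ bar8.0: D4/A4 P5 -> E4/B4 P5 similar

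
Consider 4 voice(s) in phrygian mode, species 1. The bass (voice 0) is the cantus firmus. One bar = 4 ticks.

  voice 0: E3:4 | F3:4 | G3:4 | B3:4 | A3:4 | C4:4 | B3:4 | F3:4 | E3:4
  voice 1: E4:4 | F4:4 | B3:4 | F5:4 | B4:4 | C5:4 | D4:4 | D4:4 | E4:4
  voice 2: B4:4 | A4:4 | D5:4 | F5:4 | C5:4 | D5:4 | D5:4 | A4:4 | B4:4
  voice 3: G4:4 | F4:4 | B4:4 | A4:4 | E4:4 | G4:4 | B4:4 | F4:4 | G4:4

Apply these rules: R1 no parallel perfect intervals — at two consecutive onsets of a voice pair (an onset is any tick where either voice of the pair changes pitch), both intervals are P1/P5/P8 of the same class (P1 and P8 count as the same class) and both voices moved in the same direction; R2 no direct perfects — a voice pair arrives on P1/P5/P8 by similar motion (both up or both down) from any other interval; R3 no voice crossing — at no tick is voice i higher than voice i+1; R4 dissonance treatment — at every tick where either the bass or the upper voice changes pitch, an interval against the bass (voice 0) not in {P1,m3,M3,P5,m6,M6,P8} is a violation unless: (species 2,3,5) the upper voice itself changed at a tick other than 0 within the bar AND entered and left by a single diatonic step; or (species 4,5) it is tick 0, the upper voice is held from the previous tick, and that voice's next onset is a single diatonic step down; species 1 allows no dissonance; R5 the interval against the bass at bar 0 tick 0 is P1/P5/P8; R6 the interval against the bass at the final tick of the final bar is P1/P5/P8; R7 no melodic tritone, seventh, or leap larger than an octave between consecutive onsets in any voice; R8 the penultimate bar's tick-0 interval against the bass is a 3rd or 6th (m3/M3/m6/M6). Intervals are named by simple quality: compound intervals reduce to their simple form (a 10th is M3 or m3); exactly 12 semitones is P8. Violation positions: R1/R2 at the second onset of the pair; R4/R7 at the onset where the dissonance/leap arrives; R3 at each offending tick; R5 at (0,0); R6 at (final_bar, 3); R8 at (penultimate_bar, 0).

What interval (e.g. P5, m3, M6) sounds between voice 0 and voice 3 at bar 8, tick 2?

voice 0=E3 voice 3=G4 -> m3

m3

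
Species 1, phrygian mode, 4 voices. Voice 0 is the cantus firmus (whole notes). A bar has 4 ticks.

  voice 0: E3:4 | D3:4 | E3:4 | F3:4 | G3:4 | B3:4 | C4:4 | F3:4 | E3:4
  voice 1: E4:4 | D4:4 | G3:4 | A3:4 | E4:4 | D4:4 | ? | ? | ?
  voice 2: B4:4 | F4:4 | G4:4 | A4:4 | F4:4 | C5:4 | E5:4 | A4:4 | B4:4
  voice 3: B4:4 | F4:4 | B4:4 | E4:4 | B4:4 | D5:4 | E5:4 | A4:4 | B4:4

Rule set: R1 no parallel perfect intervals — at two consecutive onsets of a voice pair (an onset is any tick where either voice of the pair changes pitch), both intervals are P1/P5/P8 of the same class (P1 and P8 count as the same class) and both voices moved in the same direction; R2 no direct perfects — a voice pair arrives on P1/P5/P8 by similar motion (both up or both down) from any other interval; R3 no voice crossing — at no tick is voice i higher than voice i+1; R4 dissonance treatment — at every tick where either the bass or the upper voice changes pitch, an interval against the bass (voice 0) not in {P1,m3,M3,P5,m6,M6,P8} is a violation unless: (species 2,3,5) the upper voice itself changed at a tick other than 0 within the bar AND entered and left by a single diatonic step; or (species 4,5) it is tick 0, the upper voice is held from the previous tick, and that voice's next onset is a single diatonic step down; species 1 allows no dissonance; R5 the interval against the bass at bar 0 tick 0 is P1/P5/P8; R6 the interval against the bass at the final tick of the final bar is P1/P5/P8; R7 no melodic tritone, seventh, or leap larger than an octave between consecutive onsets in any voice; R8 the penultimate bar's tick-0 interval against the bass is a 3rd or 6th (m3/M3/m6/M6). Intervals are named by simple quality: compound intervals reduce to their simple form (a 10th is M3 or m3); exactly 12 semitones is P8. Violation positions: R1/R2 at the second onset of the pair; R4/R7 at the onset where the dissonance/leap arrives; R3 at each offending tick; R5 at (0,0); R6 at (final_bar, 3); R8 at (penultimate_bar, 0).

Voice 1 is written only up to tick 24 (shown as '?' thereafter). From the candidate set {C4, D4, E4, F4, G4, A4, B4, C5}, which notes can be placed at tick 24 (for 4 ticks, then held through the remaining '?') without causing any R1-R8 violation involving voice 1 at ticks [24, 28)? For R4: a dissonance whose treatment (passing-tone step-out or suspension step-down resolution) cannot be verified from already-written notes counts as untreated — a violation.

C4: legal
D4: violates R4
E4: violates R1,R2
F4: violates R4
G4: violates R2
A4: violates R2
B4: violates R4
C5: violates R2,R7

{C4}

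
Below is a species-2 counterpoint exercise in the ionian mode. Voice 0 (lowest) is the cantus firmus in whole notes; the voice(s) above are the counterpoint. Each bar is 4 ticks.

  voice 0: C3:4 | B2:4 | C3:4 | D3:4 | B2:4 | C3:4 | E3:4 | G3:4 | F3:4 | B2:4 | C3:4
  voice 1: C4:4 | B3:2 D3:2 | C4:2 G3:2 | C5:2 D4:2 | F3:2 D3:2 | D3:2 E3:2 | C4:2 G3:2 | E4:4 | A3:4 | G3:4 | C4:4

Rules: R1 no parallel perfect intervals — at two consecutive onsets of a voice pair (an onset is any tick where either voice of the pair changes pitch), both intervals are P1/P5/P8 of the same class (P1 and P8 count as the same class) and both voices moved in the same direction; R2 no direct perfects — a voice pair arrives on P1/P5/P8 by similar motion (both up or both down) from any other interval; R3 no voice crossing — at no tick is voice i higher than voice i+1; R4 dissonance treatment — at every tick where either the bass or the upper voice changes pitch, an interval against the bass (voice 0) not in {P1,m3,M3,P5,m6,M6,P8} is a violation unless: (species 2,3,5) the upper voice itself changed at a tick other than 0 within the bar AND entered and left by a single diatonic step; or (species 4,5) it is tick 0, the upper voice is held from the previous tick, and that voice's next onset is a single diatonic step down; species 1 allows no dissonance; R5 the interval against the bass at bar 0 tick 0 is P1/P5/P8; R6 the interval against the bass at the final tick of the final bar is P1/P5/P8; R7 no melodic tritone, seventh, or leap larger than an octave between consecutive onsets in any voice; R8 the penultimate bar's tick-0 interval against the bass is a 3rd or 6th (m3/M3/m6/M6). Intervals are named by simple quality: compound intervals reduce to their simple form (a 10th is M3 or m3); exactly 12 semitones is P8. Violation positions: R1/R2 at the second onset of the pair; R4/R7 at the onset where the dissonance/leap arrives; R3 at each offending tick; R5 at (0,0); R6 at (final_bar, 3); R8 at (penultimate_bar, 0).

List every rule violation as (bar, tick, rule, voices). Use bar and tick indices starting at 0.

(1, 0, R1, (0, 1))
(2, 0, R2, (0, 1))
(2, 0, R7, (1,))
(3, 0, R4, (0, 1))
(3, 0, R7, (1,))
(3, 2, R7, (1,))
(4, 0, R4, (0, 1))
(5, 0, R4, (0, 1))
(9, 0, R7, (0,))
(10, 0, R2, (0, 1))

bar 0: v0=C3 v1=C4 downbeat P8
bar 1: v0=B2 v1=B3 downbeat P8
bar 2: v0=C3 v1=C4 downbeat P8
bar 3: v0=D3 v1=C5 downbeat m7
bar 4: v0=B2 v1=F3 downbeat TT
bar 5: v0=C3 v1=D3 downbeat M2
bar 6: v0=E3 v1=C4 downbeat m6
bar 7: v0=G3 v1=E4 downbeat M6
bar 8: v0=F3 v1=A3 downbeat M3
bar 9: v0=B2 v1=G3 downbeat m6
bar 10: v0=C3 v1=C4 downbeat P8
  -> R1 @ bar 1 tick 0 v(0, 1): C3/C4 P8 -> B2/B3 P8 similar
  -> R2 @ bar 2 tick 0 v(0, 1): B2/D3 m3 -> C3/C4 P8 similar
  -> R7 @ bar 2 tick 0 v(1,): D3->C4 leap 10st
  -> R4 @ bar 3 tick 0 v(0, 1): D3/C5 m7 untreated
  -> R7 @ bar 3 tick 0 v(1,): G3->C5 leap 17st
  -> R7 @ bar 3 tick 2 v(1,): C5->D4 leap 10st
  -> R4 @ bar 4 tick 0 v(0, 1): B2/F3 TT untreated
  -> R4 @ bar 5 tick 0 v(0, 1): C3/D3 M2 untreated
  -> R7 @ bar 9 tick 0 v(0,): F3->B2 leap 6st
  -> R2 @ bar 10 tick 0 v(0, 1): B2/G3 m6 -> C3/C4 P8 similar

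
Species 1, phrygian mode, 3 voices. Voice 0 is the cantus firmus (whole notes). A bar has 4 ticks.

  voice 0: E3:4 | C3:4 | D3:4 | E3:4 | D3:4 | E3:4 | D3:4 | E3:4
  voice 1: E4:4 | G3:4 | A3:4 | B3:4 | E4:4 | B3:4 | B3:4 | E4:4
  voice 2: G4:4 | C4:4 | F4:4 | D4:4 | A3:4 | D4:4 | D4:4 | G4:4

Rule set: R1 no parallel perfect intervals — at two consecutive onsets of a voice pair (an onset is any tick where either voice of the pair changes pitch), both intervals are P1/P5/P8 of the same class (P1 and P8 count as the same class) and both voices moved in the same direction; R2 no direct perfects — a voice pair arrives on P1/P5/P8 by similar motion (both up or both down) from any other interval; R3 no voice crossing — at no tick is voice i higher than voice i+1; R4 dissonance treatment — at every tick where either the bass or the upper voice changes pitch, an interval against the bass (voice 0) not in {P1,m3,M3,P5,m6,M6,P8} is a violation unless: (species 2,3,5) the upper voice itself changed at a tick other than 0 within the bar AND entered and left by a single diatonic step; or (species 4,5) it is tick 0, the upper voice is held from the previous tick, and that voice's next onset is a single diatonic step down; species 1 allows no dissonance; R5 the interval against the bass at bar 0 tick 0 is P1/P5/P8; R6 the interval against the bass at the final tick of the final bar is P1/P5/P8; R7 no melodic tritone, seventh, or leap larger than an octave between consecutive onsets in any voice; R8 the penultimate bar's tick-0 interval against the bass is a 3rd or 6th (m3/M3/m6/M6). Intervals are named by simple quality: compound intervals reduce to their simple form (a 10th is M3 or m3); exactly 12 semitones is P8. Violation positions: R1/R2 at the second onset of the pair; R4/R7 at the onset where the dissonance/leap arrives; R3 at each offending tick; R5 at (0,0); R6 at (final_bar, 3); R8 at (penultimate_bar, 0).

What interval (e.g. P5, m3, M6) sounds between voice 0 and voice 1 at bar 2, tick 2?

voice 0=D3 voice 1=A3 -> P5

P5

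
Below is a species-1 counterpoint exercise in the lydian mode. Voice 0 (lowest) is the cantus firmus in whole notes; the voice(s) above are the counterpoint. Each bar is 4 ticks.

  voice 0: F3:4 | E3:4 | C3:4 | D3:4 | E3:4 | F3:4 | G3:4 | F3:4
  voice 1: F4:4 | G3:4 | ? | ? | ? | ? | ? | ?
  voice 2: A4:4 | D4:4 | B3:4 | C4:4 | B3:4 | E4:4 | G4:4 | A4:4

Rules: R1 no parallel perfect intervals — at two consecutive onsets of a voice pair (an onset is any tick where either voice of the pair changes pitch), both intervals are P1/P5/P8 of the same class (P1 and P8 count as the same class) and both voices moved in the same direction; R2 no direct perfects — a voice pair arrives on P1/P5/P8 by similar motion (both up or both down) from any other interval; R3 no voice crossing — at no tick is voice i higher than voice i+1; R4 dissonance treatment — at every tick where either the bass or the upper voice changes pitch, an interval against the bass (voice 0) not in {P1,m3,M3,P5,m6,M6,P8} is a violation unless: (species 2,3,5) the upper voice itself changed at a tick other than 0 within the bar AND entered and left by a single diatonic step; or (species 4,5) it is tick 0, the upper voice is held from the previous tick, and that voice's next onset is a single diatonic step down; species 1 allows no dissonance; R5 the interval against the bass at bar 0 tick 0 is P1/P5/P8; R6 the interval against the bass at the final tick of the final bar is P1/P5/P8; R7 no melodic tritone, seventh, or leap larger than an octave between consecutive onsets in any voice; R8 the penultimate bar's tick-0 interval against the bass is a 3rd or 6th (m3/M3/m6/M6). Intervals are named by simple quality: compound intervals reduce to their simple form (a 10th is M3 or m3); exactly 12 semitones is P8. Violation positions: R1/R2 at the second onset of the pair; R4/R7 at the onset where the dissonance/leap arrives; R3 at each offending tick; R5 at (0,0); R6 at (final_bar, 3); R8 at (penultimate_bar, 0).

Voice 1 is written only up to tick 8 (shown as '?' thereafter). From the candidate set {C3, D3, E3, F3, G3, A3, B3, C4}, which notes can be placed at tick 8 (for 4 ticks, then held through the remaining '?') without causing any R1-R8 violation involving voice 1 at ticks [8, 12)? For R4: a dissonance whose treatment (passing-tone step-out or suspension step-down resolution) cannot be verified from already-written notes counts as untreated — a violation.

C3: violates R2
D3: violates R4
E3: violates R1
F3: violates R4
G3: legal
A3: legal
B3: violates R4
C4: violates R3

{A3, G3}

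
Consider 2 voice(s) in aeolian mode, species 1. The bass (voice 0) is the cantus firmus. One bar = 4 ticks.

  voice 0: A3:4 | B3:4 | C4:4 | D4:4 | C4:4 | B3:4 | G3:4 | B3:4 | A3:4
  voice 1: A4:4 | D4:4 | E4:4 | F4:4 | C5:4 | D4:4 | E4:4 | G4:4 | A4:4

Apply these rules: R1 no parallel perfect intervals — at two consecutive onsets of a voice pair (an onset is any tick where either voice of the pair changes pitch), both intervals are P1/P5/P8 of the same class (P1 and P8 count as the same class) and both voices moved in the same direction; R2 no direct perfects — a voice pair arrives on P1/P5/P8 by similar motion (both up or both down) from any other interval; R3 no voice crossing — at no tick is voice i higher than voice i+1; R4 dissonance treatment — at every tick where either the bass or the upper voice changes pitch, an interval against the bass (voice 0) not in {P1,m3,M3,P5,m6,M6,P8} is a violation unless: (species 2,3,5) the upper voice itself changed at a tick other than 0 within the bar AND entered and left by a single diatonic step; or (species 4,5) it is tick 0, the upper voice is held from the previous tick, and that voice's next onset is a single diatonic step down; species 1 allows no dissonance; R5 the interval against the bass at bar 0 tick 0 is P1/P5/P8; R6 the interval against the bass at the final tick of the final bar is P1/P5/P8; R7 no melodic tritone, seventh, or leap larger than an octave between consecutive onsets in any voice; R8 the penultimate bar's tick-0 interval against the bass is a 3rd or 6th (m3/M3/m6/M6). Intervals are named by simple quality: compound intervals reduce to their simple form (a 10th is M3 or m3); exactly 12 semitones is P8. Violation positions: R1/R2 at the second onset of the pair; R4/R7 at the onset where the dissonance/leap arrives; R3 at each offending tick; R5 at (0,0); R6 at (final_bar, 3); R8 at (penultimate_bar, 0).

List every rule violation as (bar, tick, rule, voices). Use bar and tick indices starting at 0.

(5, 0, R7, (1,))

bar 0: v0=A3 v1=A4 downbeat P8
bar 1: v0=B3 v1=D4 downbeat m3
bar 2: v0=C4 v1=E4 downbeat M3
bar 3: v0=D4 v1=F4 downbeat m3
bar 4: v0=C4 v1=C5 downbeat P8
bar 5: v0=B3 v1=D4 downbeat m3
bar 6: v0=G3 v1=E4 downbeat M6
bar 7: v0=B3 v1=G4 downbeat m6
bar 8: v0=A3 v1=A4 downbeat P8
  -> R7 @ bar 5 tick 0 v(1,): C5->D4 leap 10st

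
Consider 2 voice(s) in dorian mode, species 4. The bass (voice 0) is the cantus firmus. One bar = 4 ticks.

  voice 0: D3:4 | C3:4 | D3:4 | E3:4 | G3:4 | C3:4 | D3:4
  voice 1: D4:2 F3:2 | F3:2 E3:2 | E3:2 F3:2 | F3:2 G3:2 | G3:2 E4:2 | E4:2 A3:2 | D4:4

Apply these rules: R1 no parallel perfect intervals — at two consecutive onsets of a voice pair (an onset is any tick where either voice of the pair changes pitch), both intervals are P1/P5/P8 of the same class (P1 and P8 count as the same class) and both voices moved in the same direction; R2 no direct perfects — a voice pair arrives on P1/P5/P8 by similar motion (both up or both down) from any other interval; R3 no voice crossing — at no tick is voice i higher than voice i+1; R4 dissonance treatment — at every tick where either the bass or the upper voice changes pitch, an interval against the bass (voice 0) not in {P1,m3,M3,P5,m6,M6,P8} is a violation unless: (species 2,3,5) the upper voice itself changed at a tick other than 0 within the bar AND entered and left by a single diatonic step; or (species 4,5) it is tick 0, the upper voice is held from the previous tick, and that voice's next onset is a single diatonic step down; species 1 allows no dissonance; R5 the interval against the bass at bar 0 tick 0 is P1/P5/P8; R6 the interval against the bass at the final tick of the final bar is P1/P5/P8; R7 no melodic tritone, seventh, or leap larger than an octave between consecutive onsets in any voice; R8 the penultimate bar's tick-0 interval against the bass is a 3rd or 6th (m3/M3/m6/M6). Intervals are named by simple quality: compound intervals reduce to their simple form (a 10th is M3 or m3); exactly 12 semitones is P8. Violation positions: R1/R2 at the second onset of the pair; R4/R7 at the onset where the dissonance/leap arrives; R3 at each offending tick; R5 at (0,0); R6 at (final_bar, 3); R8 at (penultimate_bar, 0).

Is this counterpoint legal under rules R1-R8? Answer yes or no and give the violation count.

No (3 violations)

bar 0: v0=D3 v1=D4 (P8)
bar 1: v0=C3 v1=F3 (P4)
bar 2: v0=D3 v1=E3 (M2)
bar 3: v0=E3 v1=F3 (m2)
bar 4: v0=G3 v1=G3 (P1)
bar 5: v0=C3 v1=E4 (M3)
bar 6: v0=D3 v1=D4 (P8)
  R4 @ bar2.0: D3/E3 M2 untreated
  R4 @ bar3.0: E3/F3 m2 untreated
  R2 @ bar6.0: C3/A3 M6 -> D3/D4 P8 similar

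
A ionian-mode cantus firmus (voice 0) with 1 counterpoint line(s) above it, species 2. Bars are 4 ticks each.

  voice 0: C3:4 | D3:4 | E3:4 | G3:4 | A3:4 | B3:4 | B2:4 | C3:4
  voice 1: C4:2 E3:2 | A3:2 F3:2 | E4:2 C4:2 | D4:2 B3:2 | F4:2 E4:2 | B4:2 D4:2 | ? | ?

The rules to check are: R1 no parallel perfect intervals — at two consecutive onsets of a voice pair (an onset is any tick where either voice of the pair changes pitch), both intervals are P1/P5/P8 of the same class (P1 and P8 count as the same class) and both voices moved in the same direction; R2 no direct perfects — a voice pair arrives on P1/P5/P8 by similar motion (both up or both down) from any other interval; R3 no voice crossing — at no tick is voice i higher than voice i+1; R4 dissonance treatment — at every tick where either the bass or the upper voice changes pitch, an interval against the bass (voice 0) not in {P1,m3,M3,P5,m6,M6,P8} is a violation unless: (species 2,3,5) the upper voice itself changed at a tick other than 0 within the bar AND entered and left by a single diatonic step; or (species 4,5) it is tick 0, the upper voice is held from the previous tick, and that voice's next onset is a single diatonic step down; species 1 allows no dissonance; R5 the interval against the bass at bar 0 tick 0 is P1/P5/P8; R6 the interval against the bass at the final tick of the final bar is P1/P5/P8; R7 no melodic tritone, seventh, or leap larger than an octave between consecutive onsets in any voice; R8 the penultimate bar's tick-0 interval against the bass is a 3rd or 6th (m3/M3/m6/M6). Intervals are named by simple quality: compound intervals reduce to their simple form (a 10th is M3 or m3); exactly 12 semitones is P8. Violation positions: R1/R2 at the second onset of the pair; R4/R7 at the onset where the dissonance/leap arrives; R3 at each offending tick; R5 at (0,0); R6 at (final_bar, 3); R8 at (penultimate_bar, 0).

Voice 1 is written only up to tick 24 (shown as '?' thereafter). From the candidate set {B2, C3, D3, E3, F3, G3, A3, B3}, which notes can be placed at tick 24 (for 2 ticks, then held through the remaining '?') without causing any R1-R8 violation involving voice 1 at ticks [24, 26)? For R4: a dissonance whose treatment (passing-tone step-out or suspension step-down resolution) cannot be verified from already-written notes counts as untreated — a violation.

{D3, G3}

B2: violates R2,R7,R8
C3: violates R4,R7,R8
D3: legal
E3: violates R4,R7,R8
F3: violates R4,R8
G3: legal
A3: violates R4,R8
B3: violates R2,R8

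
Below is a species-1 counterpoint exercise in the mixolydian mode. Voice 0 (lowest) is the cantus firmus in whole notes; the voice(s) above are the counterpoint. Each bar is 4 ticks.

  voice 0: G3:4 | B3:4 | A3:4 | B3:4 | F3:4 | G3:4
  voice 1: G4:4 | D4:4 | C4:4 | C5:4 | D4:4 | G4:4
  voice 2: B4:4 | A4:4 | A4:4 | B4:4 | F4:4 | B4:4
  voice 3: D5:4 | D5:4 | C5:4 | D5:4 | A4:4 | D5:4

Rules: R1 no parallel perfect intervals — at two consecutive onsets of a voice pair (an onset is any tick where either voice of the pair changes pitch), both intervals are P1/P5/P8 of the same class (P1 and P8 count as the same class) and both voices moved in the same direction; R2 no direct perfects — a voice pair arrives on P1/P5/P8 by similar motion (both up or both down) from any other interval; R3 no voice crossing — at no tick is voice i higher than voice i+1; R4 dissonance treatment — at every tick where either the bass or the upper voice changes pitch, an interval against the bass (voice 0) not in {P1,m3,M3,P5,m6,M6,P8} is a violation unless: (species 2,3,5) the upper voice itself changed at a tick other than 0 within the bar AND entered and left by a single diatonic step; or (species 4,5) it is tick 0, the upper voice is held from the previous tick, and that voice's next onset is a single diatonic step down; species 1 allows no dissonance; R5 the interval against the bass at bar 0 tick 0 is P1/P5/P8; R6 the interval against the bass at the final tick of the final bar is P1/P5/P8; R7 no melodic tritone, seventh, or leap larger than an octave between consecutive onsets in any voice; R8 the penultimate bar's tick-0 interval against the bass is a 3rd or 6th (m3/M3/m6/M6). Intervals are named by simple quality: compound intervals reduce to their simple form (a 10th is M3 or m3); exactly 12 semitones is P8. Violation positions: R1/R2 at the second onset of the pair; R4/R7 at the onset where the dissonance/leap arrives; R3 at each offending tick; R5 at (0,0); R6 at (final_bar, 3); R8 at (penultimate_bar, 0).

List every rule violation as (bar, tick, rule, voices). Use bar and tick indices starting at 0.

bar 0: v0=G3 v1=G4 v2=B4 v3=D5 downbeat P5
bar 1: v0=B3 v1=D4 v2=A4 v3=D5 downbeat m3
bar 2: v0=A3 v1=C4 v2=A4 v3=C5 downbeat m3
bar 3: v0=B3 v1=C5 v2=B4 v3=D5 downbeat m3
bar 4: v0=F3 v1=D4 v2=F4 v3=A4 downbeat M3
bar 5: v0=G3 v1=G4 v2=B4 v3=D5 downbeat P5
  -> R5 @ bar 0 tick 0 v(0, 2): opens on M3
  -> R2 @ bar 1 tick 0 v(1, 2): G4/B4 M3 -> D4/A4 P5 similar
  -> R4 @ bar 1 tick 0 v(0, 2): B3/A4 m7 untreated
  -> R1 @ bar 2 tick 0 v(1, 3): D4/D5 P8 -> C4/C5 P8 similar
  -> R1 @ bar 3 tick 0 v(0, 2): A3/A4 P8 -> B3/B4 P8 similar
  -> R3 @ bar 3 tick 0 v(1, 2): C5 above B4
  -> R4 @ bar 3 tick 0 v(0, 1): B3/C5 m2 untreated
  -> R3 @ bar 3 tick 1 v(1, 2): C5 above B4
  -> R3 @ bar 3 tick 2 v(1, 2): C5 above B4
  -> R3 @ bar 3 tick 3 v(1, 2): C5 above B4
  -> R1 @ bar 4 tick 0 v(0, 2): B3/B4 P8 -> F3/F4 P8 similar
  -> R2 @ bar 4 tick 0 v(1, 3): C5/D5 M2 -> D4/A4 P5 similar
  -> R7 @ bar 4 tick 0 v(0,): B3->F3 leap 6st
  -> R7 @ bar 4 tick 0 v(1,): C5->D4 leap 10st
  -> R7 @ bar 4 tick 0 v(2,): B4->F4 leap 6st
  -> R8 @ bar 4 tick 0 v(0, 2): penult P8 not 3rd/6th
  -> R1 @ bar 5 tick 0 v(1, 3): D4/A4 P5 -> G4/D5 P5 similar
  -> R2 @ bar 5 tick 0 v(0, 1): F3/D4 M6 -> G3/G4 P8 similar
  -> R2 @ bar 5 tick 0 v(0, 3): F3/A4 M3 -> G3/D5 P5 similar
  -> R7 @ bar 5 tick 0 v(2,): F4->B4 leap 6st
  -> R6 @ bar 5 tick 3 v(0, 2): closes on M3

(0, 0, R5, (0, 2))
(1, 0, R2, (1, 2))
(1, 0, R4, (0, 2))
(2, 0, R1, (1, 3))
(3, 0, R1, (0, 2))
(3, 0, R3, (1, 2))
(3, 0, R4, (0, 1))
(3, 1, R3, (1, 2))
(3, 2, R3, (1, 2))
(3, 3, R3, (1, 2))
(4, 0, R1, (0, 2))
(4, 0, R2, (1, 3))
(4, 0, R7, (0,))
(4, 0, R7, (1,))
(4, 0, R7, (2,))
(4, 0, R8, (0, 2))
(5, 0, R1, (1, 3))
(5, 0, R2, (0, 1))
(5, 0, R2, (0, 3))
(5, 0, R7, (2,))
(5, 3, R6, (0, 2))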